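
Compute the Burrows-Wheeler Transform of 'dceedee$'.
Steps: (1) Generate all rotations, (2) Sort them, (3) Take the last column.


Rotations (sorted):
  0: $dceedee -> last char: e
  1: ceedee$d -> last char: d
  2: dceedee$ -> last char: $
  3: dee$dcee -> last char: e
  4: e$dceede -> last char: e
  5: edee$dce -> last char: e
  6: ee$dceed -> last char: d
  7: eedee$dc -> last char: c


BWT = ed$eeedc


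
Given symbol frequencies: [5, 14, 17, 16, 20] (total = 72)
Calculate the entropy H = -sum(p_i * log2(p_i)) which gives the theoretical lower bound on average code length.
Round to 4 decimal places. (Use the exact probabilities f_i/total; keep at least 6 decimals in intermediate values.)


Per-symbol terms -p_i * log2(p_i) with p_i = f_i/72:
  p = 5/72 = 0.069444: log2(p) = -3.847997, -p*log2(p) = 0.267222
  p = 14/72 = 0.194444: log2(p) = -2.362570, -p*log2(p) = 0.459389
  p = 17/72 = 0.236111: log2(p) = -2.082462, -p*log2(p) = 0.491692
  p = 16/72 = 0.222222: log2(p) = -2.169925, -p*log2(p) = 0.482206
  p = 20/72 = 0.277778: log2(p) = -1.847997, -p*log2(p) = 0.513332
H = 0.267222 + 0.459389 + 0.491692 + 0.482206 + 0.513332 = 2.213841

H = 2.2138 bits/symbol


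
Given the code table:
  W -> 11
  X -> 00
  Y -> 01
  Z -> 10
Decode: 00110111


Decoding:
00 -> X
11 -> W
01 -> Y
11 -> W


Result: XWYW


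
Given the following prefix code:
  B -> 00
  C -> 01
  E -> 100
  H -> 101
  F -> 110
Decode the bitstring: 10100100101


Decoding step by step:
Bits 101 -> H
Bits 00 -> B
Bits 100 -> E
Bits 101 -> H


Decoded message: HBEH


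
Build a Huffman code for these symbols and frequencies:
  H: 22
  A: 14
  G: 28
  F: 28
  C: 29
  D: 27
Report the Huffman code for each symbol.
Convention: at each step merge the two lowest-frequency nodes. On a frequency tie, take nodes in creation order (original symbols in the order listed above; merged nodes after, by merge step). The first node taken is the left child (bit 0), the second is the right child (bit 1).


Huffman tree construction:
Step 1: Merge A(14) + H(22) = 36
Step 2: Merge D(27) + G(28) = 55
Step 3: Merge F(28) + C(29) = 57
Step 4: Merge (A+H)(36) + (D+G)(55) = 91
Step 5: Merge (F+C)(57) + ((A+H)+(D+G))(91) = 148
Read each symbol's code off the tree from the root (left child = 0, right child = 1).

Codes:
  H: 101 (length 3)
  A: 100 (length 3)
  G: 111 (length 3)
  F: 00 (length 2)
  C: 01 (length 2)
  D: 110 (length 3)
Average code length: 387/148 = 2.6149 bits/symbol


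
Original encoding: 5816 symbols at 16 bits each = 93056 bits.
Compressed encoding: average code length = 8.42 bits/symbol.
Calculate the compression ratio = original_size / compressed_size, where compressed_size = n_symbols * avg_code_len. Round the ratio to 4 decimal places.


original_size = n_symbols * orig_bits = 5816 * 16 = 93056 bits
compressed_size = n_symbols * avg_code_len = 5816 * 8.42 = 48970.72 bits
ratio = original_size / compressed_size = 93056 / 48970.72 = 1.9002

Compression ratio = 1.9002


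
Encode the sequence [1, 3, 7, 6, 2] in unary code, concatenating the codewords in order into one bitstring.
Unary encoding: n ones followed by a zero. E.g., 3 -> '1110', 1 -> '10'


Encode each number as n ones followed by a terminating 0:
  1 -> 10 (2 bits)
  3 -> 1110 (4 bits)
  7 -> 11111110 (8 bits)
  6 -> 1111110 (7 bits)
  2 -> 110 (3 bits)
Total length = 2 + 4 + 8 + 7 + 3 = 24 bits.

Unary([1, 3, 7, 6, 2]) = 101110111111101111110110 (24 bits)


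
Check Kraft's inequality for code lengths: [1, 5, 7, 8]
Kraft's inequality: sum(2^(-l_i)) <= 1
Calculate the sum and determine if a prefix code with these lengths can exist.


Sum = 2^(-1) + 2^(-5) + 2^(-7) + 2^(-8)
    = 0.5 + 0.03125 + 0.0078125 + 0.00390625
    = 139/256 = 0.54296875
Since 0.54296875 <= 1, Kraft's inequality IS satisfied.
A prefix code with these lengths CAN exist.

Kraft sum = 0.54296875. Satisfied.


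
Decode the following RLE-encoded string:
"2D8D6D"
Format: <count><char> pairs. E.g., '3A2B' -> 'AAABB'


Expanding each <count><char> pair:
  2D -> 'DD'
  8D -> 'DDDDDDDD'
  6D -> 'DDDDDD'

Decoded = DDDDDDDDDDDDDDDD


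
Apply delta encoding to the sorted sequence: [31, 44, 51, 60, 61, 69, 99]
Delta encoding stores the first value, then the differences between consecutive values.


First value: 31
Deltas:
  44 - 31 = 13
  51 - 44 = 7
  60 - 51 = 9
  61 - 60 = 1
  69 - 61 = 8
  99 - 69 = 30


Delta encoded: [31, 13, 7, 9, 1, 8, 30]


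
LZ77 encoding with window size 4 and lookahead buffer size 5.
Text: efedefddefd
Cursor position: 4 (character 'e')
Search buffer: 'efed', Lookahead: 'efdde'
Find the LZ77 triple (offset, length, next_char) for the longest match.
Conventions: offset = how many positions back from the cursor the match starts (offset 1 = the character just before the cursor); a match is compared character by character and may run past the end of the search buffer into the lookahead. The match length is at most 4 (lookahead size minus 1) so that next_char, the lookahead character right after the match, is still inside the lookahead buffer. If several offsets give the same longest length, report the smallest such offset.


Try each offset into the search buffer:
  offset=1 (pos 3, char 'd'): match length 0
  offset=2 (pos 2, char 'e'): match length 1
  offset=3 (pos 1, char 'f'): match length 0
  offset=4 (pos 0, char 'e'): match length 2
Longest match has length 2 at offset 4.
next_char = character at position 4 + 2 = 6 -> 'd'

Best match: offset=4, length=2 (matching 'ef' starting at position 0)
LZ77 triple: (4, 2, 'd')


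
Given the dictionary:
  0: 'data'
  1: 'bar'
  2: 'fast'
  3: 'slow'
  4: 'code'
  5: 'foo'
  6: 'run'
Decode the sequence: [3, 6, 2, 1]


Look up each index in the dictionary:
  3 -> 'slow'
  6 -> 'run'
  2 -> 'fast'
  1 -> 'bar'

Decoded: "slow run fast bar"


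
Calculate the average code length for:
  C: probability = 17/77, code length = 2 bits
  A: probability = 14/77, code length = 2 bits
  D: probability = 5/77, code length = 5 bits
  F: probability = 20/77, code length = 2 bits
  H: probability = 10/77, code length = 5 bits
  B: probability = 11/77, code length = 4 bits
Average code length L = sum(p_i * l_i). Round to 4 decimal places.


Weighted contributions p_i * l_i:
  C: (17/77) * 2 = 34/77
  A: (14/77) * 2 = 28/77
  D: (5/77) * 5 = 25/77
  F: (20/77) * 2 = 40/77
  H: (10/77) * 5 = 50/77
  B: (11/77) * 4 = 44/77
Sum = (34 + 28 + 25 + 40 + 50 + 44)/77 = 221/77

L = 221/77 = 2.8701 bits/symbol


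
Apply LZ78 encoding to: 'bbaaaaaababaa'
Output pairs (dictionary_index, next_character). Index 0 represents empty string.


LZ78 encoding steps:
Dictionary: {0: ''}
Step 1: w='' (idx 0), next='b' -> output (0, 'b'), add 'b' as idx 1
Step 2: w='b' (idx 1), next='a' -> output (1, 'a'), add 'ba' as idx 2
Step 3: w='' (idx 0), next='a' -> output (0, 'a'), add 'a' as idx 3
Step 4: w='a' (idx 3), next='a' -> output (3, 'a'), add 'aa' as idx 4
Step 5: w='aa' (idx 4), next='b' -> output (4, 'b'), add 'aab' as idx 5
Step 6: w='a' (idx 3), next='b' -> output (3, 'b'), add 'ab' as idx 6
Step 7: w='aa' (idx 4), end of input -> output (4, '')


Encoded: [(0, 'b'), (1, 'a'), (0, 'a'), (3, 'a'), (4, 'b'), (3, 'b'), (4, '')]


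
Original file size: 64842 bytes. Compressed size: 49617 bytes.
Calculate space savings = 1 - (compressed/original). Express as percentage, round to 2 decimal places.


ratio = compressed/original = 49617/64842 = 0.765198
savings = 1 - ratio = 1 - 0.765198 = 0.234802
as a percentage: 0.234802 * 100 = 23.48%

Space savings = 1 - 49617/64842 = 23.48%


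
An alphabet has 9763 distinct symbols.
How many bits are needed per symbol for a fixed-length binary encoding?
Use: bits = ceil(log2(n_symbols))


log2(9763) = 13.2531
Bracket: 2^13 = 8192 < 9763 <= 2^14 = 16384
So ceil(log2(9763)) = 14

bits = ceil(log2(9763)) = ceil(13.2531) = 14 bits


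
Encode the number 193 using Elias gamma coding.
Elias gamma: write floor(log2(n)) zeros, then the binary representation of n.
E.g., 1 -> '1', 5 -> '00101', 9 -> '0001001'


num_bits = floor(log2(193)) + 1 = 8
leading_zeros = num_bits - 1 = 7
binary(193) = 11000001

Elias gamma(193) = '0000000' + '11000001' = 000000011000001 (15 bits)


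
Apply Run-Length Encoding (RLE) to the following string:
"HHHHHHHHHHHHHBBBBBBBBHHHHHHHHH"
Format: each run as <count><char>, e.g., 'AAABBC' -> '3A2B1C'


Scanning runs left to right:
  i=0: run of 'H' x 13 -> '13H'
  i=13: run of 'B' x 8 -> '8B'
  i=21: run of 'H' x 9 -> '9H'

RLE = 13H8B9H


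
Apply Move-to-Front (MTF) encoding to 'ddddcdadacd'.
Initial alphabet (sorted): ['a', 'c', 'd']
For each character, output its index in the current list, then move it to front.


MTF encoding:
'd': index 2 in ['a', 'c', 'd'] -> ['d', 'a', 'c']
'd': index 0 in ['d', 'a', 'c'] -> ['d', 'a', 'c']
'd': index 0 in ['d', 'a', 'c'] -> ['d', 'a', 'c']
'd': index 0 in ['d', 'a', 'c'] -> ['d', 'a', 'c']
'c': index 2 in ['d', 'a', 'c'] -> ['c', 'd', 'a']
'd': index 1 in ['c', 'd', 'a'] -> ['d', 'c', 'a']
'a': index 2 in ['d', 'c', 'a'] -> ['a', 'd', 'c']
'd': index 1 in ['a', 'd', 'c'] -> ['d', 'a', 'c']
'a': index 1 in ['d', 'a', 'c'] -> ['a', 'd', 'c']
'c': index 2 in ['a', 'd', 'c'] -> ['c', 'a', 'd']
'd': index 2 in ['c', 'a', 'd'] -> ['d', 'c', 'a']


Output: [2, 0, 0, 0, 2, 1, 2, 1, 1, 2, 2]


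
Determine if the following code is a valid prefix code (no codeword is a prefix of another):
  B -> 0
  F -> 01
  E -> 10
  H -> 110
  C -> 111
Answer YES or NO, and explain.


Checking each pair (does one codeword prefix another?):
  B='0' vs F='01': prefix -- VIOLATION

NO -- this is NOT a valid prefix code. B (0) is a prefix of F (01).


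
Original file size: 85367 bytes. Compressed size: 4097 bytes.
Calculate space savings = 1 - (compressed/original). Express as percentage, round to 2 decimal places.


ratio = compressed/original = 4097/85367 = 0.047993
savings = 1 - ratio = 1 - 0.047993 = 0.952007
as a percentage: 0.952007 * 100 = 95.2%

Space savings = 1 - 4097/85367 = 95.2%


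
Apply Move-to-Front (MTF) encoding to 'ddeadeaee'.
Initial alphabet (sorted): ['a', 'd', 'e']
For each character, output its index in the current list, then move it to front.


MTF encoding:
'd': index 1 in ['a', 'd', 'e'] -> ['d', 'a', 'e']
'd': index 0 in ['d', 'a', 'e'] -> ['d', 'a', 'e']
'e': index 2 in ['d', 'a', 'e'] -> ['e', 'd', 'a']
'a': index 2 in ['e', 'd', 'a'] -> ['a', 'e', 'd']
'd': index 2 in ['a', 'e', 'd'] -> ['d', 'a', 'e']
'e': index 2 in ['d', 'a', 'e'] -> ['e', 'd', 'a']
'a': index 2 in ['e', 'd', 'a'] -> ['a', 'e', 'd']
'e': index 1 in ['a', 'e', 'd'] -> ['e', 'a', 'd']
'e': index 0 in ['e', 'a', 'd'] -> ['e', 'a', 'd']


Output: [1, 0, 2, 2, 2, 2, 2, 1, 0]


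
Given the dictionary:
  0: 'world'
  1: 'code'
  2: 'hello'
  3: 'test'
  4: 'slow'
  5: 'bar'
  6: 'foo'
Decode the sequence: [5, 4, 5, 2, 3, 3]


Look up each index in the dictionary:
  5 -> 'bar'
  4 -> 'slow'
  5 -> 'bar'
  2 -> 'hello'
  3 -> 'test'
  3 -> 'test'

Decoded: "bar slow bar hello test test"


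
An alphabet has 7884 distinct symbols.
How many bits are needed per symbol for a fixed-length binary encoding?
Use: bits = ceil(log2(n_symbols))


log2(7884) = 12.9447
Bracket: 2^12 = 4096 < 7884 <= 2^13 = 8192
So ceil(log2(7884)) = 13

bits = ceil(log2(7884)) = ceil(12.9447) = 13 bits


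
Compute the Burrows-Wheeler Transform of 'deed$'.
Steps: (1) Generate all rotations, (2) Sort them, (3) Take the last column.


Rotations (sorted):
  0: $deed -> last char: d
  1: d$dee -> last char: e
  2: deed$ -> last char: $
  3: ed$de -> last char: e
  4: eed$d -> last char: d


BWT = de$ed


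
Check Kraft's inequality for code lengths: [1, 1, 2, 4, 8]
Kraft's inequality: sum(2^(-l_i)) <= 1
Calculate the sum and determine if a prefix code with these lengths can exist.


Sum = 2^(-1) + 2^(-1) + 2^(-2) + 2^(-4) + 2^(-8)
    = 0.5 + 0.5 + 0.25 + 0.0625 + 0.00390625
    = 337/256 = 1.31640625
Since 1.31640625 > 1, Kraft's inequality is NOT satisfied.
A prefix code with these lengths CANNOT exist.

Kraft sum = 1.31640625. Not satisfied.


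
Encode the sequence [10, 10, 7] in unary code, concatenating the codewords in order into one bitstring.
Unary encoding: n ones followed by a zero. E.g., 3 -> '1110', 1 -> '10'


Encode each number as n ones followed by a terminating 0:
  10 -> 11111111110 (11 bits)
  10 -> 11111111110 (11 bits)
  7 -> 11111110 (8 bits)
Total length = 11 + 11 + 8 = 30 bits.

Unary([10, 10, 7]) = 111111111101111111111011111110 (30 bits)


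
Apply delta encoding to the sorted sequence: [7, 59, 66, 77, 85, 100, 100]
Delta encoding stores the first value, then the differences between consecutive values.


First value: 7
Deltas:
  59 - 7 = 52
  66 - 59 = 7
  77 - 66 = 11
  85 - 77 = 8
  100 - 85 = 15
  100 - 100 = 0


Delta encoded: [7, 52, 7, 11, 8, 15, 0]


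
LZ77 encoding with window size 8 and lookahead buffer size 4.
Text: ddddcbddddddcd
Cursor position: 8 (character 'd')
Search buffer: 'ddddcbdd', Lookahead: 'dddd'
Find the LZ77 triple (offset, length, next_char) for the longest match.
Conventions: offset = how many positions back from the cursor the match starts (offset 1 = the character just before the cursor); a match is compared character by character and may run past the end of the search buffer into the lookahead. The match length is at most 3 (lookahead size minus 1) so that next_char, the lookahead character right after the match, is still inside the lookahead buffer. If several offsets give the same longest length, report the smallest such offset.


Try each offset into the search buffer:
  offset=1 (pos 7, char 'd'): match length 3
  offset=2 (pos 6, char 'd'): match length 3
  offset=3 (pos 5, char 'b'): match length 0
  offset=4 (pos 4, char 'c'): match length 0
  offset=5 (pos 3, char 'd'): match length 1
  offset=6 (pos 2, char 'd'): match length 2
  offset=7 (pos 1, char 'd'): match length 3
  offset=8 (pos 0, char 'd'): match length 3
Longest match has length 3, found at offsets 1, 2, 7, 8; take the smallest, offset 1.
next_char = character at position 8 + 3 = 11 -> 'd'

Best match: offset=1, length=3 (matching 'ddd' starting at position 7)
LZ77 triple: (1, 3, 'd')


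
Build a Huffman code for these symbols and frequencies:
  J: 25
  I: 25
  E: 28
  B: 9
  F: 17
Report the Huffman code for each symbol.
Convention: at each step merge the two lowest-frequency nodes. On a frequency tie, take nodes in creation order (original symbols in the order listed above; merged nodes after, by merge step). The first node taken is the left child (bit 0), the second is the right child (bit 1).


Huffman tree construction:
Step 1: Merge B(9) + F(17) = 26
Step 2: Merge J(25) + I(25) = 50
Step 3: Merge (B+F)(26) + E(28) = 54
Step 4: Merge (J+I)(50) + ((B+F)+E)(54) = 104
Read each symbol's code off the tree from the root (left child = 0, right child = 1).

Codes:
  J: 00 (length 2)
  I: 01 (length 2)
  E: 11 (length 2)
  B: 100 (length 3)
  F: 101 (length 3)
Average code length: 234/104 = 2.2500 bits/symbol


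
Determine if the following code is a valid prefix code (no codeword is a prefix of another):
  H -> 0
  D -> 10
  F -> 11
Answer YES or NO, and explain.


Checking each pair (does one codeword prefix another?):
  H='0' vs D='10': no prefix
  H='0' vs F='11': no prefix
  D='10' vs H='0': no prefix
  D='10' vs F='11': no prefix
  F='11' vs H='0': no prefix
  F='11' vs D='10': no prefix
No violation found over all pairs.

YES -- this is a valid prefix code. No codeword is a prefix of any other codeword.


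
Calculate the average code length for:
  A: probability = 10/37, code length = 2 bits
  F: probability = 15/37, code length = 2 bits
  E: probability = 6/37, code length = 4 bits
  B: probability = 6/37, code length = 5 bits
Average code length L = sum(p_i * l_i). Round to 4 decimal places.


Weighted contributions p_i * l_i:
  A: (10/37) * 2 = 20/37
  F: (15/37) * 2 = 30/37
  E: (6/37) * 4 = 24/37
  B: (6/37) * 5 = 30/37
Sum = (20 + 30 + 24 + 30)/37 = 104/37

L = 104/37 = 2.8108 bits/symbol


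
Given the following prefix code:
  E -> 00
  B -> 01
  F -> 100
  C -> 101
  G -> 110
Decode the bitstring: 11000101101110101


Decoding step by step:
Bits 110 -> G
Bits 00 -> E
Bits 101 -> C
Bits 101 -> C
Bits 110 -> G
Bits 101 -> C


Decoded message: GECCGC


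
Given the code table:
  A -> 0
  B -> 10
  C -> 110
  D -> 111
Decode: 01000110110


Decoding:
0 -> A
10 -> B
0 -> A
0 -> A
110 -> C
110 -> C


Result: ABAACC


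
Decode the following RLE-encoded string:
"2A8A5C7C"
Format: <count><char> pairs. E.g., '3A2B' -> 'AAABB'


Expanding each <count><char> pair:
  2A -> 'AA'
  8A -> 'AAAAAAAA'
  5C -> 'CCCCC'
  7C -> 'CCCCCCC'

Decoded = AAAAAAAAAACCCCCCCCCCCC


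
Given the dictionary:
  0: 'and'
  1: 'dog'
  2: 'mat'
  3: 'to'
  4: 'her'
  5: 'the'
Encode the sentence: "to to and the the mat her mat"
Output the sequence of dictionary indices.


Look up each word in the dictionary:
  'to' -> 3
  'to' -> 3
  'and' -> 0
  'the' -> 5
  'the' -> 5
  'mat' -> 2
  'her' -> 4
  'mat' -> 2

Encoded: [3, 3, 0, 5, 5, 2, 4, 2]


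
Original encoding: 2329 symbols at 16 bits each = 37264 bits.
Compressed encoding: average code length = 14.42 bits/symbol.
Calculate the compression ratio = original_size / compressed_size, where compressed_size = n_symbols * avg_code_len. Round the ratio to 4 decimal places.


original_size = n_symbols * orig_bits = 2329 * 16 = 37264 bits
compressed_size = n_symbols * avg_code_len = 2329 * 14.42 = 33584.18 bits
ratio = original_size / compressed_size = 37264 / 33584.18 = 1.1096

Compression ratio = 1.1096


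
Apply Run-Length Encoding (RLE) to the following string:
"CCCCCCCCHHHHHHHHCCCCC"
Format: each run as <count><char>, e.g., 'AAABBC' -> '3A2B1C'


Scanning runs left to right:
  i=0: run of 'C' x 8 -> '8C'
  i=8: run of 'H' x 8 -> '8H'
  i=16: run of 'C' x 5 -> '5C'

RLE = 8C8H5C


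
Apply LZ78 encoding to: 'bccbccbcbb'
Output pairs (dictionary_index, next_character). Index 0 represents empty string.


LZ78 encoding steps:
Dictionary: {0: ''}
Step 1: w='' (idx 0), next='b' -> output (0, 'b'), add 'b' as idx 1
Step 2: w='' (idx 0), next='c' -> output (0, 'c'), add 'c' as idx 2
Step 3: w='c' (idx 2), next='b' -> output (2, 'b'), add 'cb' as idx 3
Step 4: w='c' (idx 2), next='c' -> output (2, 'c'), add 'cc' as idx 4
Step 5: w='b' (idx 1), next='c' -> output (1, 'c'), add 'bc' as idx 5
Step 6: w='b' (idx 1), next='b' -> output (1, 'b'), add 'bb' as idx 6


Encoded: [(0, 'b'), (0, 'c'), (2, 'b'), (2, 'c'), (1, 'c'), (1, 'b')]


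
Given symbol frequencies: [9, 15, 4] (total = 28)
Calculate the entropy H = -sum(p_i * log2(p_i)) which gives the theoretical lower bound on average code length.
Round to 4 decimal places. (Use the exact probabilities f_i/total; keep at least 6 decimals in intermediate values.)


Per-symbol terms -p_i * log2(p_i) with p_i = f_i/28:
  p = 9/28 = 0.321429: log2(p) = -1.637430, -p*log2(p) = 0.526317
  p = 15/28 = 0.535714: log2(p) = -0.900464, -p*log2(p) = 0.482392
  p = 4/28 = 0.142857: log2(p) = -2.807355, -p*log2(p) = 0.401051
H = 0.526317 + 0.482392 + 0.401051 = 1.409760

H = 1.4098 bits/symbol


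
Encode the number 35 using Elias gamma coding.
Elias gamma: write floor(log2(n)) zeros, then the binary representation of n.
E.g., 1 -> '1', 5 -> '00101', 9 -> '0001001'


num_bits = floor(log2(35)) + 1 = 6
leading_zeros = num_bits - 1 = 5
binary(35) = 100011

Elias gamma(35) = '00000' + '100011' = 00000100011 (11 bits)


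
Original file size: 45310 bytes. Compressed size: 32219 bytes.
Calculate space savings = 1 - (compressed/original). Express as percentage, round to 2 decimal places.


ratio = compressed/original = 32219/45310 = 0.711079
savings = 1 - ratio = 1 - 0.711079 = 0.288921
as a percentage: 0.288921 * 100 = 28.89%

Space savings = 1 - 32219/45310 = 28.89%


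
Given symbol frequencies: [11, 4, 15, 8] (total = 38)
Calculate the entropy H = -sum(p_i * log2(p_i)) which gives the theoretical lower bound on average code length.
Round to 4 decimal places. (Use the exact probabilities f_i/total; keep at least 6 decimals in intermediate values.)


Per-symbol terms -p_i * log2(p_i) with p_i = f_i/38:
  p = 11/38 = 0.289474: log2(p) = -1.788496, -p*log2(p) = 0.517722
  p = 4/38 = 0.105263: log2(p) = -3.247928, -p*log2(p) = 0.341887
  p = 15/38 = 0.394737: log2(p) = -1.341037, -p*log2(p) = 0.529357
  p = 8/38 = 0.210526: log2(p) = -2.247928, -p*log2(p) = 0.473248
H = 0.517722 + 0.341887 + 0.529357 + 0.473248 = 1.862214

H = 1.8622 bits/symbol


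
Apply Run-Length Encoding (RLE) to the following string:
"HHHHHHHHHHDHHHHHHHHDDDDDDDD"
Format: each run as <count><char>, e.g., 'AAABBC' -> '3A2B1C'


Scanning runs left to right:
  i=0: run of 'H' x 10 -> '10H'
  i=10: run of 'D' x 1 -> '1D'
  i=11: run of 'H' x 8 -> '8H'
  i=19: run of 'D' x 8 -> '8D'

RLE = 10H1D8H8D


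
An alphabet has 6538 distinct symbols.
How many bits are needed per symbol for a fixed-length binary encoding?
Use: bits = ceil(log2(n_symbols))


log2(6538) = 12.6746
Bracket: 2^12 = 4096 < 6538 <= 2^13 = 8192
So ceil(log2(6538)) = 13

bits = ceil(log2(6538)) = ceil(12.6746) = 13 bits


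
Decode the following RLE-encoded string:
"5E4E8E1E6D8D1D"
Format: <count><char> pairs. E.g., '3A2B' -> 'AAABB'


Expanding each <count><char> pair:
  5E -> 'EEEEE'
  4E -> 'EEEE'
  8E -> 'EEEEEEEE'
  1E -> 'E'
  6D -> 'DDDDDD'
  8D -> 'DDDDDDDD'
  1D -> 'D'

Decoded = EEEEEEEEEEEEEEEEEEDDDDDDDDDDDDDDD


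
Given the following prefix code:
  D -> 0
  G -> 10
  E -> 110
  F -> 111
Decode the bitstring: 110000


Decoding step by step:
Bits 110 -> E
Bits 0 -> D
Bits 0 -> D
Bits 0 -> D


Decoded message: EDDD


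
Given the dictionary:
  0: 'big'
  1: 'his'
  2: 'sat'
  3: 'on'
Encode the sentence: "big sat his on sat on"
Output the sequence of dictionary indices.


Look up each word in the dictionary:
  'big' -> 0
  'sat' -> 2
  'his' -> 1
  'on' -> 3
  'sat' -> 2
  'on' -> 3

Encoded: [0, 2, 1, 3, 2, 3]


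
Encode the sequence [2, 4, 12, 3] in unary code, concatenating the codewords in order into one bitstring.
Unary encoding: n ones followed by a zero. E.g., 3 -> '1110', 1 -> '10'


Encode each number as n ones followed by a terminating 0:
  2 -> 110 (3 bits)
  4 -> 11110 (5 bits)
  12 -> 1111111111110 (13 bits)
  3 -> 1110 (4 bits)
Total length = 3 + 5 + 13 + 4 = 25 bits.

Unary([2, 4, 12, 3]) = 1101111011111111111101110 (25 bits)


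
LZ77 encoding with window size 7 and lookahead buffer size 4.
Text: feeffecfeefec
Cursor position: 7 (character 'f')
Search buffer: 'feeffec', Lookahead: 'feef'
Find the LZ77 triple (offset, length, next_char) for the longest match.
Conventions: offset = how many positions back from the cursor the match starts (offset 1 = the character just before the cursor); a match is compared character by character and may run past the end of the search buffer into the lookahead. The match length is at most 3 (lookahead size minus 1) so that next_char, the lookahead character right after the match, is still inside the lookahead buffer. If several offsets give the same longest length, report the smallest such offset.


Try each offset into the search buffer:
  offset=1 (pos 6, char 'c'): match length 0
  offset=2 (pos 5, char 'e'): match length 0
  offset=3 (pos 4, char 'f'): match length 2
  offset=4 (pos 3, char 'f'): match length 1
  offset=5 (pos 2, char 'e'): match length 0
  offset=6 (pos 1, char 'e'): match length 0
  offset=7 (pos 0, char 'f'): match length 3
Longest match has length 3 at offset 7.
next_char = character at position 7 + 3 = 10 -> 'f'

Best match: offset=7, length=3 (matching 'fee' starting at position 0)
LZ77 triple: (7, 3, 'f')


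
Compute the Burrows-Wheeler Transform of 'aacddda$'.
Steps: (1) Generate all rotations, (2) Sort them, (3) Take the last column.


Rotations (sorted):
  0: $aacddda -> last char: a
  1: a$aacddd -> last char: d
  2: aacddda$ -> last char: $
  3: acddda$a -> last char: a
  4: cddda$aa -> last char: a
  5: da$aacdd -> last char: d
  6: dda$aacd -> last char: d
  7: ddda$aac -> last char: c


BWT = ad$aaddc


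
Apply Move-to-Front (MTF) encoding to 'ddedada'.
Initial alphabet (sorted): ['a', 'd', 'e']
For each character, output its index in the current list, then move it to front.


MTF encoding:
'd': index 1 in ['a', 'd', 'e'] -> ['d', 'a', 'e']
'd': index 0 in ['d', 'a', 'e'] -> ['d', 'a', 'e']
'e': index 2 in ['d', 'a', 'e'] -> ['e', 'd', 'a']
'd': index 1 in ['e', 'd', 'a'] -> ['d', 'e', 'a']
'a': index 2 in ['d', 'e', 'a'] -> ['a', 'd', 'e']
'd': index 1 in ['a', 'd', 'e'] -> ['d', 'a', 'e']
'a': index 1 in ['d', 'a', 'e'] -> ['a', 'd', 'e']


Output: [1, 0, 2, 1, 2, 1, 1]


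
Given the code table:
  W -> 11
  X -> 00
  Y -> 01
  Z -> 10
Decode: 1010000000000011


Decoding:
10 -> Z
10 -> Z
00 -> X
00 -> X
00 -> X
00 -> X
00 -> X
11 -> W


Result: ZZXXXXXW


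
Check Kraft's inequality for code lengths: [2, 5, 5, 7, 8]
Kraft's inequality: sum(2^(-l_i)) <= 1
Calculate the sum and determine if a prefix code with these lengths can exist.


Sum = 2^(-2) + 2^(-5) + 2^(-5) + 2^(-7) + 2^(-8)
    = 0.25 + 0.03125 + 0.03125 + 0.0078125 + 0.00390625
    = 83/256 = 0.32421875
Since 0.32421875 <= 1, Kraft's inequality IS satisfied.
A prefix code with these lengths CAN exist.

Kraft sum = 0.32421875. Satisfied.


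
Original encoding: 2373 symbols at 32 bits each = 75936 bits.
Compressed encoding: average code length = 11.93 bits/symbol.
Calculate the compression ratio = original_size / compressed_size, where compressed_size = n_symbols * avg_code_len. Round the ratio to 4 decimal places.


original_size = n_symbols * orig_bits = 2373 * 32 = 75936 bits
compressed_size = n_symbols * avg_code_len = 2373 * 11.93 = 28309.89 bits
ratio = original_size / compressed_size = 75936 / 28309.89 = 2.6823

Compression ratio = 2.6823


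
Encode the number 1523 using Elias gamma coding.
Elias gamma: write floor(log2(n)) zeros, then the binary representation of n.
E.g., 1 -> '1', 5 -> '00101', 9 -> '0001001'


num_bits = floor(log2(1523)) + 1 = 11
leading_zeros = num_bits - 1 = 10
binary(1523) = 10111110011

Elias gamma(1523) = '0000000000' + '10111110011' = 000000000010111110011 (21 bits)


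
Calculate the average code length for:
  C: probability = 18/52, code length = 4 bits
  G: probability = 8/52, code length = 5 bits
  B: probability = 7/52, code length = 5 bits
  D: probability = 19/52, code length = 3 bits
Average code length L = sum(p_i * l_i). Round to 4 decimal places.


Weighted contributions p_i * l_i:
  C: (18/52) * 4 = 72/52
  G: (8/52) * 5 = 40/52
  B: (7/52) * 5 = 35/52
  D: (19/52) * 3 = 57/52
Sum = (72 + 40 + 35 + 57)/52 = 204/52

L = 204/52 = 3.9231 bits/symbol


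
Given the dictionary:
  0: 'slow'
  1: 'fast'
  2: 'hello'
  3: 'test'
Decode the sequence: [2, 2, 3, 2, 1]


Look up each index in the dictionary:
  2 -> 'hello'
  2 -> 'hello'
  3 -> 'test'
  2 -> 'hello'
  1 -> 'fast'

Decoded: "hello hello test hello fast"


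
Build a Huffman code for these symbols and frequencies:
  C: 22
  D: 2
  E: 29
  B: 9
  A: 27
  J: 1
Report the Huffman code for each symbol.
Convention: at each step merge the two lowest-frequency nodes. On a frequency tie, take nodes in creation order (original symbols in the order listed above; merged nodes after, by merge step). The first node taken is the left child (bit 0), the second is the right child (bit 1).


Huffman tree construction:
Step 1: Merge J(1) + D(2) = 3
Step 2: Merge (J+D)(3) + B(9) = 12
Step 3: Merge ((J+D)+B)(12) + C(22) = 34
Step 4: Merge A(27) + E(29) = 56
Step 5: Merge (((J+D)+B)+C)(34) + (A+E)(56) = 90
Read each symbol's code off the tree from the root (left child = 0, right child = 1).

Codes:
  C: 01 (length 2)
  D: 0001 (length 4)
  E: 11 (length 2)
  B: 001 (length 3)
  A: 10 (length 2)
  J: 0000 (length 4)
Average code length: 195/90 = 2.1667 bits/symbol


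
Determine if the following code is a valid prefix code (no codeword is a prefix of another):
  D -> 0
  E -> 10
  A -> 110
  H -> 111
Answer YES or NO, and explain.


Checking each pair (does one codeword prefix another?):
  D='0' vs E='10': no prefix
  D='0' vs A='110': no prefix
  D='0' vs H='111': no prefix
  E='10' vs D='0': no prefix
  E='10' vs A='110': no prefix
  E='10' vs H='111': no prefix
  A='110' vs D='0': no prefix
  A='110' vs E='10': no prefix
  A='110' vs H='111': no prefix
  H='111' vs D='0': no prefix
  H='111' vs E='10': no prefix
  H='111' vs A='110': no prefix
No violation found over all pairs.

YES -- this is a valid prefix code. No codeword is a prefix of any other codeword.


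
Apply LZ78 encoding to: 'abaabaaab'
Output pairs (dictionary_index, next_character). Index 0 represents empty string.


LZ78 encoding steps:
Dictionary: {0: ''}
Step 1: w='' (idx 0), next='a' -> output (0, 'a'), add 'a' as idx 1
Step 2: w='' (idx 0), next='b' -> output (0, 'b'), add 'b' as idx 2
Step 3: w='a' (idx 1), next='a' -> output (1, 'a'), add 'aa' as idx 3
Step 4: w='b' (idx 2), next='a' -> output (2, 'a'), add 'ba' as idx 4
Step 5: w='aa' (idx 3), next='b' -> output (3, 'b'), add 'aab' as idx 5


Encoded: [(0, 'a'), (0, 'b'), (1, 'a'), (2, 'a'), (3, 'b')]


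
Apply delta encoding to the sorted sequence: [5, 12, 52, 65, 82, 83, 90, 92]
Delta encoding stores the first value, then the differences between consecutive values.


First value: 5
Deltas:
  12 - 5 = 7
  52 - 12 = 40
  65 - 52 = 13
  82 - 65 = 17
  83 - 82 = 1
  90 - 83 = 7
  92 - 90 = 2


Delta encoded: [5, 7, 40, 13, 17, 1, 7, 2]


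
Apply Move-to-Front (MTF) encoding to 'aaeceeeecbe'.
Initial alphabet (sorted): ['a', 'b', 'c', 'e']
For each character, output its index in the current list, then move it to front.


MTF encoding:
'a': index 0 in ['a', 'b', 'c', 'e'] -> ['a', 'b', 'c', 'e']
'a': index 0 in ['a', 'b', 'c', 'e'] -> ['a', 'b', 'c', 'e']
'e': index 3 in ['a', 'b', 'c', 'e'] -> ['e', 'a', 'b', 'c']
'c': index 3 in ['e', 'a', 'b', 'c'] -> ['c', 'e', 'a', 'b']
'e': index 1 in ['c', 'e', 'a', 'b'] -> ['e', 'c', 'a', 'b']
'e': index 0 in ['e', 'c', 'a', 'b'] -> ['e', 'c', 'a', 'b']
'e': index 0 in ['e', 'c', 'a', 'b'] -> ['e', 'c', 'a', 'b']
'e': index 0 in ['e', 'c', 'a', 'b'] -> ['e', 'c', 'a', 'b']
'c': index 1 in ['e', 'c', 'a', 'b'] -> ['c', 'e', 'a', 'b']
'b': index 3 in ['c', 'e', 'a', 'b'] -> ['b', 'c', 'e', 'a']
'e': index 2 in ['b', 'c', 'e', 'a'] -> ['e', 'b', 'c', 'a']


Output: [0, 0, 3, 3, 1, 0, 0, 0, 1, 3, 2]


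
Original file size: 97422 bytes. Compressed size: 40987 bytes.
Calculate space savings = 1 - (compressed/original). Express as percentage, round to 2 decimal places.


ratio = compressed/original = 40987/97422 = 0.420716
savings = 1 - ratio = 1 - 0.420716 = 0.579284
as a percentage: 0.579284 * 100 = 57.93%

Space savings = 1 - 40987/97422 = 57.93%


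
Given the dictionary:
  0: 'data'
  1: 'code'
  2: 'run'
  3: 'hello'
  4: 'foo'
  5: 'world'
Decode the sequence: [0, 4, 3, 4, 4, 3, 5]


Look up each index in the dictionary:
  0 -> 'data'
  4 -> 'foo'
  3 -> 'hello'
  4 -> 'foo'
  4 -> 'foo'
  3 -> 'hello'
  5 -> 'world'

Decoded: "data foo hello foo foo hello world"


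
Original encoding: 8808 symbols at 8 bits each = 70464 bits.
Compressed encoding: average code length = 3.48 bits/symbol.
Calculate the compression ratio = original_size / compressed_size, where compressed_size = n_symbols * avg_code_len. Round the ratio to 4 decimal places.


original_size = n_symbols * orig_bits = 8808 * 8 = 70464 bits
compressed_size = n_symbols * avg_code_len = 8808 * 3.48 = 30651.84 bits
ratio = original_size / compressed_size = 70464 / 30651.84 = 2.2989

Compression ratio = 2.2989


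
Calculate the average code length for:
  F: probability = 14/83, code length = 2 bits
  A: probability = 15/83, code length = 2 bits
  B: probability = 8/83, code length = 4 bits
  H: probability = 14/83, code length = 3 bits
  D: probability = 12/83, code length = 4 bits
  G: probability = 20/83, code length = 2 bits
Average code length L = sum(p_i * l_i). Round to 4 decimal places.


Weighted contributions p_i * l_i:
  F: (14/83) * 2 = 28/83
  A: (15/83) * 2 = 30/83
  B: (8/83) * 4 = 32/83
  H: (14/83) * 3 = 42/83
  D: (12/83) * 4 = 48/83
  G: (20/83) * 2 = 40/83
Sum = (28 + 30 + 32 + 42 + 48 + 40)/83 = 220/83

L = 220/83 = 2.6506 bits/symbol


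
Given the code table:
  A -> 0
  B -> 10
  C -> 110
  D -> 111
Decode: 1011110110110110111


Decoding:
10 -> B
111 -> D
10 -> B
110 -> C
110 -> C
110 -> C
111 -> D


Result: BDBCCCD


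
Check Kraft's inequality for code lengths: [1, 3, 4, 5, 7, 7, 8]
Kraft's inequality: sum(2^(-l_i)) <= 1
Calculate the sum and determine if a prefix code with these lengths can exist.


Sum = 2^(-1) + 2^(-3) + 2^(-4) + 2^(-5) + 2^(-7) + 2^(-7) + 2^(-8)
    = 0.5 + 0.125 + 0.0625 + 0.03125 + 0.0078125 + 0.0078125 + 0.00390625
    = 189/256 = 0.73828125
Since 0.73828125 <= 1, Kraft's inequality IS satisfied.
A prefix code with these lengths CAN exist.

Kraft sum = 0.73828125. Satisfied.


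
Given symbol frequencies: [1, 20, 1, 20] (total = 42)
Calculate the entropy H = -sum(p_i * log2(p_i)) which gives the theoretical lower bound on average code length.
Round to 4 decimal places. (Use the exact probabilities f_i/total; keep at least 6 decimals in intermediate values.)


Per-symbol terms -p_i * log2(p_i) with p_i = f_i/42:
  p = 1/42 = 0.023810: log2(p) = -5.392317, -p*log2(p) = 0.128389
  p = 20/42 = 0.476190: log2(p) = -1.070389, -p*log2(p) = 0.509709
  p = 1/42 = 0.023810: log2(p) = -5.392317, -p*log2(p) = 0.128389
  p = 20/42 = 0.476190: log2(p) = -1.070389, -p*log2(p) = 0.509709
H = 0.128389 + 0.509709 + 0.128389 + 0.509709 = 1.276196

H = 1.2762 bits/symbol


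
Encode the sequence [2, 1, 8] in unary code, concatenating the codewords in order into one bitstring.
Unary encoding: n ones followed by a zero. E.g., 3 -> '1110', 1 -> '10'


Encode each number as n ones followed by a terminating 0:
  2 -> 110 (3 bits)
  1 -> 10 (2 bits)
  8 -> 111111110 (9 bits)
Total length = 3 + 2 + 9 = 14 bits.

Unary([2, 1, 8]) = 11010111111110 (14 bits)


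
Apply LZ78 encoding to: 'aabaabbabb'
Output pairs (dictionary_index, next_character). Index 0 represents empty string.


LZ78 encoding steps:
Dictionary: {0: ''}
Step 1: w='' (idx 0), next='a' -> output (0, 'a'), add 'a' as idx 1
Step 2: w='a' (idx 1), next='b' -> output (1, 'b'), add 'ab' as idx 2
Step 3: w='a' (idx 1), next='a' -> output (1, 'a'), add 'aa' as idx 3
Step 4: w='' (idx 0), next='b' -> output (0, 'b'), add 'b' as idx 4
Step 5: w='b' (idx 4), next='a' -> output (4, 'a'), add 'ba' as idx 5
Step 6: w='b' (idx 4), next='b' -> output (4, 'b'), add 'bb' as idx 6


Encoded: [(0, 'a'), (1, 'b'), (1, 'a'), (0, 'b'), (4, 'a'), (4, 'b')]


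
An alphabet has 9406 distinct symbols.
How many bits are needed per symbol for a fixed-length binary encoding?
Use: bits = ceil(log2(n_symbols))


log2(9406) = 13.1994
Bracket: 2^13 = 8192 < 9406 <= 2^14 = 16384
So ceil(log2(9406)) = 14

bits = ceil(log2(9406)) = ceil(13.1994) = 14 bits


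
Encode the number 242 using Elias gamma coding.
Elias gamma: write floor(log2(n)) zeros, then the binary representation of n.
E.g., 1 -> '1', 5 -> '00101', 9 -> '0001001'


num_bits = floor(log2(242)) + 1 = 8
leading_zeros = num_bits - 1 = 7
binary(242) = 11110010

Elias gamma(242) = '0000000' + '11110010' = 000000011110010 (15 bits)


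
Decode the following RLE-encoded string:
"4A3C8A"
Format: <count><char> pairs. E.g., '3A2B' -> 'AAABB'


Expanding each <count><char> pair:
  4A -> 'AAAA'
  3C -> 'CCC'
  8A -> 'AAAAAAAA'

Decoded = AAAACCCAAAAAAAA


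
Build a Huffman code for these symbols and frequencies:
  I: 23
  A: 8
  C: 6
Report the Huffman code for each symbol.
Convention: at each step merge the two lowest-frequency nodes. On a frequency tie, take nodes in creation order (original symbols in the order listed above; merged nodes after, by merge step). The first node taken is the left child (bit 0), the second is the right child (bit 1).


Huffman tree construction:
Step 1: Merge C(6) + A(8) = 14
Step 2: Merge (C+A)(14) + I(23) = 37
Read each symbol's code off the tree from the root (left child = 0, right child = 1).

Codes:
  I: 1 (length 1)
  A: 01 (length 2)
  C: 00 (length 2)
Average code length: 51/37 = 1.3784 bits/symbol


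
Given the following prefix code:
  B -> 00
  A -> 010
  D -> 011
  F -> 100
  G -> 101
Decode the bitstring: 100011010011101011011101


Decoding step by step:
Bits 100 -> F
Bits 011 -> D
Bits 010 -> A
Bits 011 -> D
Bits 101 -> G
Bits 011 -> D
Bits 011 -> D
Bits 101 -> G


Decoded message: FDADGDDG


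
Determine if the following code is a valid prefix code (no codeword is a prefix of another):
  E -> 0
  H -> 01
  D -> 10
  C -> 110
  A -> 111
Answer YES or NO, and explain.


Checking each pair (does one codeword prefix another?):
  E='0' vs H='01': prefix -- VIOLATION

NO -- this is NOT a valid prefix code. E (0) is a prefix of H (01).


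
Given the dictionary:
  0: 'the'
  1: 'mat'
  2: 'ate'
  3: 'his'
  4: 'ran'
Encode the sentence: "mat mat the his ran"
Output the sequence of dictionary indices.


Look up each word in the dictionary:
  'mat' -> 1
  'mat' -> 1
  'the' -> 0
  'his' -> 3
  'ran' -> 4

Encoded: [1, 1, 0, 3, 4]


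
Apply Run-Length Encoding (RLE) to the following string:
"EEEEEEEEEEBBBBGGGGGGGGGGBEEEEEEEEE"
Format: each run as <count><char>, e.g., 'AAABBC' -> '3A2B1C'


Scanning runs left to right:
  i=0: run of 'E' x 10 -> '10E'
  i=10: run of 'B' x 4 -> '4B'
  i=14: run of 'G' x 10 -> '10G'
  i=24: run of 'B' x 1 -> '1B'
  i=25: run of 'E' x 9 -> '9E'

RLE = 10E4B10G1B9E


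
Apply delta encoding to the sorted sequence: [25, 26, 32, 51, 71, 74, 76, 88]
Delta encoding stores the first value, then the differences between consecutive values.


First value: 25
Deltas:
  26 - 25 = 1
  32 - 26 = 6
  51 - 32 = 19
  71 - 51 = 20
  74 - 71 = 3
  76 - 74 = 2
  88 - 76 = 12


Delta encoded: [25, 1, 6, 19, 20, 3, 2, 12]


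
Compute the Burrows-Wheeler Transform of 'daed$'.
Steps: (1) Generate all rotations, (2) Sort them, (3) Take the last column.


Rotations (sorted):
  0: $daed -> last char: d
  1: aed$d -> last char: d
  2: d$dae -> last char: e
  3: daed$ -> last char: $
  4: ed$da -> last char: a


BWT = dde$a


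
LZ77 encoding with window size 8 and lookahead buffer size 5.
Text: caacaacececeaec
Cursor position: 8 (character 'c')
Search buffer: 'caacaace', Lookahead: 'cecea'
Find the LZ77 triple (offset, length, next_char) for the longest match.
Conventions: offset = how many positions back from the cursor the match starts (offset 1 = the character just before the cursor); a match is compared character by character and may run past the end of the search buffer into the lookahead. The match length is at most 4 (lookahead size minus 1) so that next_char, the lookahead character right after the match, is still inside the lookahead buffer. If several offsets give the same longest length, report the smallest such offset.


Try each offset into the search buffer:
  offset=1 (pos 7, char 'e'): match length 0
  offset=2 (pos 6, char 'c'): match length 4
  offset=3 (pos 5, char 'a'): match length 0
  offset=4 (pos 4, char 'a'): match length 0
  offset=5 (pos 3, char 'c'): match length 1
  offset=6 (pos 2, char 'a'): match length 0
  offset=7 (pos 1, char 'a'): match length 0
  offset=8 (pos 0, char 'c'): match length 1
Longest match has length 4 at offset 2.
next_char = character at position 8 + 4 = 12 -> 'a'

Best match: offset=2, length=4 (matching 'cece' starting at position 6)
LZ77 triple: (2, 4, 'a')


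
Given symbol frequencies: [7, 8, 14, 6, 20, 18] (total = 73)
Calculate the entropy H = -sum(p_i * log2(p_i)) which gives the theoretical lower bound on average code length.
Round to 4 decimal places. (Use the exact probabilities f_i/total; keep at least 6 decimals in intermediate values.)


Per-symbol terms -p_i * log2(p_i) with p_i = f_i/73:
  p = 7/73 = 0.095890: log2(p) = -3.382470, -p*log2(p) = 0.324346
  p = 8/73 = 0.109589: log2(p) = -3.189825, -p*log2(p) = 0.349570
  p = 14/73 = 0.191781: log2(p) = -2.382470, -p*log2(p) = 0.456912
  p = 6/73 = 0.082192: log2(p) = -3.604862, -p*log2(p) = 0.296290
  p = 20/73 = 0.273973: log2(p) = -1.867896, -p*log2(p) = 0.511752
  p = 18/73 = 0.246575: log2(p) = -2.019900, -p*log2(p) = 0.498057
H = 0.324346 + 0.349570 + 0.456912 + 0.296290 + 0.511752 + 0.498057 = 2.436927

H = 2.4369 bits/symbol
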